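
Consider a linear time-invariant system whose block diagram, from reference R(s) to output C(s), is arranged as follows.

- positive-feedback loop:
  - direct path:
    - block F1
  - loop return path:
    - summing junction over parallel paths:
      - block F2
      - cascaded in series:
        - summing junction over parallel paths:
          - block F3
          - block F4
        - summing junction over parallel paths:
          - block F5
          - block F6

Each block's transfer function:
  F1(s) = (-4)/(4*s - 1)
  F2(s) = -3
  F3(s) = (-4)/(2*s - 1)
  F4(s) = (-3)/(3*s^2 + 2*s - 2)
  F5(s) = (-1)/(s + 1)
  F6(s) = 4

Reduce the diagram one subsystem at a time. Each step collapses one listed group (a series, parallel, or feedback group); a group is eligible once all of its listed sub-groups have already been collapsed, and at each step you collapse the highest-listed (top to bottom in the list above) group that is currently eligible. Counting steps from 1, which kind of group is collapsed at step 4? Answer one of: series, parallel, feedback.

(1) parallel reduction of F3, F4
(2) sum the parallel branches F5, F6
(3) cascade (F3+F4), (F5+F6)
(4) add F2, ((F3+F4)*(F5+F6)) (parallel)
(5) apply the feedback formula to F1, (F2+((F3+F4)*(F5+F6)))
So the answer for step 4 is parallel.

Therefore the answer is parallel.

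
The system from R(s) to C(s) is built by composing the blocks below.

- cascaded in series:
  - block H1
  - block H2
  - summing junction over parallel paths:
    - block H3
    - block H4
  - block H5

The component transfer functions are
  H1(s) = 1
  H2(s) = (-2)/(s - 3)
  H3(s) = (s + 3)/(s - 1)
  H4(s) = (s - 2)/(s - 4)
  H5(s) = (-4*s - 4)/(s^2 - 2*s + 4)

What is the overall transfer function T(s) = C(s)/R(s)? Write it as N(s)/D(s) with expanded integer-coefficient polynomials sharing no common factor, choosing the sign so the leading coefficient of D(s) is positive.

The answer is (16*s^3 - 16*s^2 - 112*s - 80)/(s^5 - 10*s^4 + 39*s^3 - 82*s^2 + 100*s - 48).

Reasoning:
Step 1: parallel reduction of H3, H4 gives (2*s^2 - 4*s - 10)/(s^2 - 5*s + 4)
Step 2: series reduction of H1, H2, (H3+H4), H5; the result is T(s) itself (integer coefficients, no common factor, positive leading denominator coefficient)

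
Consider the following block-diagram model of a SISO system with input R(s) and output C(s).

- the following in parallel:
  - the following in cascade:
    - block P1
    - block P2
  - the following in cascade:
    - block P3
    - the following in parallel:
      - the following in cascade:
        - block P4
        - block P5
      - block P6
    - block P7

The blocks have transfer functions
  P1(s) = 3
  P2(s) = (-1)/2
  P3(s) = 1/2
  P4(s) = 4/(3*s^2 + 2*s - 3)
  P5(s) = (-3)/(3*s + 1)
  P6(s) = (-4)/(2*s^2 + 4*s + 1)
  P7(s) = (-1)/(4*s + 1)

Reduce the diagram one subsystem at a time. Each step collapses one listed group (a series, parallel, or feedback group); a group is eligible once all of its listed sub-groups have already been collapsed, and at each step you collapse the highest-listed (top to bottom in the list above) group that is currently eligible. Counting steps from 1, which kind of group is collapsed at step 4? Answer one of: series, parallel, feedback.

1. combine P1, P2 in series
2. multiply P4, P5 (series)
3. parallel reduction of (P4*P5), P6
4. reduce the series chain P3, ((P4*P5)+P6), P7
5. sum the parallel branches (P1*P2), (P3*((P4*P5)+P6)*P7)
Step 4 collapses a series group.

Final answer: series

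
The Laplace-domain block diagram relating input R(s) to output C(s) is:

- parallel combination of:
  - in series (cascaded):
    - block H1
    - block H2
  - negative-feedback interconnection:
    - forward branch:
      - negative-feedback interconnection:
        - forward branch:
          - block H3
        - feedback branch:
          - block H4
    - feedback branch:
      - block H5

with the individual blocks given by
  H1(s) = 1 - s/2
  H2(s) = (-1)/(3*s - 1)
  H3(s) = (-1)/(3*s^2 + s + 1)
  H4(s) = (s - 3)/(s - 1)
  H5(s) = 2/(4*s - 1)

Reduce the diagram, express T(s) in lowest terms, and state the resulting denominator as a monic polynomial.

Reducing step by step:

1. series reduction of H1, H2 gives (s - 2)/(6*s - 2)
2. close the feedback loop around H3, H4 gives (1 - s)/(3*s^3 - 2*s^2 - s + 2)
3. collapse the loop ([H3/(1+H3*H4)] forward, H5 return) gives (-4*s^2 + 5*s - 1)/(12*s^4 - 11*s^3 - 2*s^2 + 7*s)
4. reduce the parallel group (H1*H2), [[H3/(1+H3*H4)]/(1+[H3/(1+H3*H4)]*H5)] gives (12*s^5 - 35*s^4 - 4*s^3 + 49*s^2 - 30*s + 2)/(72*s^5 - 90*s^4 + 10*s^3 + 46*s^2 - 14*s)
The result of step 4 is T(s) in lowest terms. Its denominator has leading coefficient 72; dividing the denominator through by 72 makes it monic.

Answer: s^5 - 5*s^4/4 + 5*s^3/36 + 23*s^2/36 - 7*s/36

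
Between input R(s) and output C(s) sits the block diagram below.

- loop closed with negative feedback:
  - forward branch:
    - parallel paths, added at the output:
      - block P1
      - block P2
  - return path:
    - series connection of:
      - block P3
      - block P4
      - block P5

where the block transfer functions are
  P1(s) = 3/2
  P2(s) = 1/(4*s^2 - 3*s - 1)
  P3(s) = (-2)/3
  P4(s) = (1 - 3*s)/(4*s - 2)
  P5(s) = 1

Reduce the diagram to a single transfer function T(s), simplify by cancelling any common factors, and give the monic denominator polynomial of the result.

Step 1. sum the parallel branches P1, P2 -> (12*s^2 - 9*s - 1)/(8*s^2 - 6*s - 2)
Step 2. cascade P3, P4, P5 -> (3*s - 1)/(6*s - 3)
Step 3. feedback reduction of (P1+P2), (P3*P4*P5) -> (72*s^3 - 90*s^2 + 21*s + 3)/(84*s^3 - 99*s^2 + 12*s + 7)
T(s) is the step-3 result (common factors already cancelled). Leading coefficient of the denominator: 84. Divide through by 84 for the monic polynomial.

Hence the answer: s^3 - 33*s^2/28 + s/7 + 1/12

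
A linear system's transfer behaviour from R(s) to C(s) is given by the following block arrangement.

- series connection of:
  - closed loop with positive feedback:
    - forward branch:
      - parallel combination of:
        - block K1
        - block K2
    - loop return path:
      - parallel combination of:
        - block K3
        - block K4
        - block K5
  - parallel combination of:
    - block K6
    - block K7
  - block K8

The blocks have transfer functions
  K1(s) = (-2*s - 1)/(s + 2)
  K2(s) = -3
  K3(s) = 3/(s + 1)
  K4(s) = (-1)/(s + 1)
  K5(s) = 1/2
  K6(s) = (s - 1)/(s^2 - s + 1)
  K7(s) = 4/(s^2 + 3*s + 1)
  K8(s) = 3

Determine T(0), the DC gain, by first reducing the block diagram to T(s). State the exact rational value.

1. sum the parallel branches K1, K2; result (-5*s - 7)/(s + 2)
2. sum the parallel branches K3, K4, K5; result (s + 5)/(2*s + 2)
3. feedback reduction of (K1+K2), (K3+K4+K5); result (-10*s^2 - 24*s - 14)/(7*s^2 + 38*s + 39)
4. reduce the parallel group K6, K7; result (s^3 + 6*s^2 - 6*s + 3)/(s^4 + 2*s^3 - s^2 + 2*s + 1)
5. combine [(K1+K2)/(1-(K1+K2)*(K3+K4+K5))], (K6+K7), K8 in series; result (-30*s^5 - 252*s^4 - 294*s^3 + 90*s^2 + 36*s - 126)/(7*s^6 + 52*s^5 + 108*s^4 + 54*s^3 + 44*s^2 + 116*s + 39)
Evaluating the step-5 result (the overall T(s)) at s = 0 gives T(0) = -126/39 = -42/13.

Answer: -42/13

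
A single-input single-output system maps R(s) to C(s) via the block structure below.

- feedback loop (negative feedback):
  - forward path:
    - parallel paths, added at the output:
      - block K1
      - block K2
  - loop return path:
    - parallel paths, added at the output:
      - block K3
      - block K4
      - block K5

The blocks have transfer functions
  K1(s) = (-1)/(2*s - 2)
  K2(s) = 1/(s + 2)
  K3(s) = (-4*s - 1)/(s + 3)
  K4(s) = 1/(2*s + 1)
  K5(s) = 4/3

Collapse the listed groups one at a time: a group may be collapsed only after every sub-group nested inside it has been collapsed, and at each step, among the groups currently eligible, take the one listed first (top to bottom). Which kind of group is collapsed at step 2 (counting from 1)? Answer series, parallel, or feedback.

1. reduce the parallel group K1, K2
2. reduce the parallel group K3, K4, K5
3. close the feedback loop around (K1+K2), (K3+K4+K5)
At step 2 the group reduced is parallel.

Hence the answer: parallel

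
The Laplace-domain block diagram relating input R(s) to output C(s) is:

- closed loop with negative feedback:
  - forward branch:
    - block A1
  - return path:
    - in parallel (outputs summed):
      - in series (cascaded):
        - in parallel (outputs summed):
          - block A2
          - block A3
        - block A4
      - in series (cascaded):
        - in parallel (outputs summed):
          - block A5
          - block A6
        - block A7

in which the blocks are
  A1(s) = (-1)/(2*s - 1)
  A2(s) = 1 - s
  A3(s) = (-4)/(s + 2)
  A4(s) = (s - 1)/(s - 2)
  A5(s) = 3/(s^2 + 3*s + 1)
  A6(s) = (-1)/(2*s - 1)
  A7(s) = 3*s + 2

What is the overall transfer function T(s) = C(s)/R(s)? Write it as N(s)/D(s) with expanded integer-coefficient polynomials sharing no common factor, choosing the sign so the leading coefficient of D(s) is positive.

1. sum the parallel branches A2, A3; result (-s^2 - s - 2)/(s + 2)
2. reduce the series chain (A2+A3), A4; result (-s^3 - s + 2)/(s^2 - 4)
3. add A5, A6 (parallel); result (-s^2 + 3*s - 4)/(2*s^3 + 5*s^2 - s - 1)
4. combine (A5+A6), A7 in series; result (-3*s^3 + 7*s^2 - 6*s - 8)/(2*s^3 + 5*s^2 - s - 1)
5. parallel reduction of ((A2+A3)*A4), ((A5+A6)*A7); result (-2*s^6 - 8*s^5 + 6*s^4 + 6*s^3 - 25*s^2 + 23*s + 30)/(2*s^5 + 5*s^4 - 9*s^3 - 21*s^2 + 4*s + 4)
6. feedback reduction of A1, (((A2+A3)*A4)+((A5+A6)*A7)) - this is the overall T(s), already in the required normalized form

Final answer: (-2*s^5 - 5*s^4 + 9*s^3 + 21*s^2 - 4*s - 4)/(6*s^6 + 16*s^5 - 29*s^4 - 39*s^3 + 54*s^2 - 19*s - 34)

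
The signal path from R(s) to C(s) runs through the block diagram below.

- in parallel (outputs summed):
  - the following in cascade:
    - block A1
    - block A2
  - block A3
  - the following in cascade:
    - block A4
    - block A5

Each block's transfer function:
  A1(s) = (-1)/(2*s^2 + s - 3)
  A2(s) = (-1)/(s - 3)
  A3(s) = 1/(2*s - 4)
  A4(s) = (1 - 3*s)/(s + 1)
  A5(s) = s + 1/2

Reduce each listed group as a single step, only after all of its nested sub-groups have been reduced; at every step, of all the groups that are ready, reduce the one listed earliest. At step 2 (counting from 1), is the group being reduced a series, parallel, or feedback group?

[1] combine A1, A2 in series
[2] multiply A4, A5 (series)
[3] combine (A1*A2), A3, (A4*A5) in parallel
Step 2 collapses a series group.

Therefore the answer is series.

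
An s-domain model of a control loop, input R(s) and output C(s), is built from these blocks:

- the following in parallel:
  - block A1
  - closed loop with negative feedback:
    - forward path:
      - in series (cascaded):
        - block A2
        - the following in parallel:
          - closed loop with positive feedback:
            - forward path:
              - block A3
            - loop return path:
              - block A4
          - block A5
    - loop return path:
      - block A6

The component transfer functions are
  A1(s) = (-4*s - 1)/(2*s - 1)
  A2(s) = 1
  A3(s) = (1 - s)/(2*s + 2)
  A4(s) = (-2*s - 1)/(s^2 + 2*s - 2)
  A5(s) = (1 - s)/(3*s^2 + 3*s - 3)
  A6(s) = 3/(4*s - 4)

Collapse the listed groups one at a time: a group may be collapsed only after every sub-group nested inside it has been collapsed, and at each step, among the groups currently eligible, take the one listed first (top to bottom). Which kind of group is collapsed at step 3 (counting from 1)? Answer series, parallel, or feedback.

Step 1 - close the feedback loop around A3, A4
Step 2 - combine [A3/(1-A3*A4)], A5 in parallel
Step 3 - reduce the series chain A2, ([A3/(1-A3*A4)]+A5)
Step 4 - reduce the feedback loop with forward (A2*([A3/(1-A3*A4)]+A5)) and return A6
Step 5 - combine A1, [(A2*([A3/(1-A3*A4)]+A5))/(1+(A2*([A3/(1-A3*A4)]+A5))*A6)] in parallel
Step 3 collapses a series group.

Therefore the answer is series.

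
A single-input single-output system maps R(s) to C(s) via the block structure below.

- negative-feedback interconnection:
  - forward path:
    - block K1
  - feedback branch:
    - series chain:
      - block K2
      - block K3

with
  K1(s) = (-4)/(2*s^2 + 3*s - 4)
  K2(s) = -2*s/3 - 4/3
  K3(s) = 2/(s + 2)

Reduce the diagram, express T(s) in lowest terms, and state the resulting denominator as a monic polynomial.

(1) reduce the series chain K2, K3: (-4)/3
(2) collapse the loop (K1 forward, (K2*K3) return): (-12)/(6*s^2 + 9*s + 4)
T(s) is the step-2 result (common factors already cancelled). Leading coefficient of the denominator: 6. Divide through by 6 for the monic polynomial.

Therefore the answer is s^2 + 3*s/2 + 2/3.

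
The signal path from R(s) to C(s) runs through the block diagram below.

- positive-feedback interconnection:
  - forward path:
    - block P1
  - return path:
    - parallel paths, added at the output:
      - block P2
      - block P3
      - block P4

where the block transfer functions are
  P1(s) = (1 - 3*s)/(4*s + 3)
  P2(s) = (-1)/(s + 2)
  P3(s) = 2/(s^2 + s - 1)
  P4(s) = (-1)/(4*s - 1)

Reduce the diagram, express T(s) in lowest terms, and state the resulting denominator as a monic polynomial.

Answer: s^5 + 41*s^4/16 + 3*s^3 + 19*s^2/16 - 23*s/8 + 9/16

Working:
Step 1. reduce the parallel group P2, P3, P4 gives (-5*s^3 + 2*s^2 + 18*s - 3)/(4*s^4 + 11*s^3 + s^2 - 9*s + 2)
Step 2. close the feedback loop around P1, (P2+P3+P4) gives (-12*s^5 - 29*s^4 + 8*s^3 + 28*s^2 - 15*s + 2)/(16*s^5 + 41*s^4 + 48*s^3 + 19*s^2 - 46*s + 9)
T(s) is the step-2 result (common factors already cancelled). Leading coefficient of the denominator: 16. Divide through by 16 for the monic polynomial.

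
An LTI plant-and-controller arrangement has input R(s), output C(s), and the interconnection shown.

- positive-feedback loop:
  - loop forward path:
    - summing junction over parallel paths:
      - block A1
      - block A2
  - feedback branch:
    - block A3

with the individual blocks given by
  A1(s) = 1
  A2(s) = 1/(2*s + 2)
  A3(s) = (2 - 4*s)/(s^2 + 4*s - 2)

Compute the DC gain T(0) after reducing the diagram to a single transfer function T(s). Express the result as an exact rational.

First reduce the diagram to T(s).

Step 1: reduce the parallel group A1, A2, giving (2*s + 3)/(2*s + 2)
Step 2: feedback reduction of (A1+A2), A3, giving (2*s^3 + 11*s^2 + 8*s - 6)/(2*s^3 + 18*s^2 + 12*s - 10)
Evaluating the step-2 result (the overall T(s)) at s = 0 gives T(0) = -6/(-10) = 3/5.

Answer: 3/5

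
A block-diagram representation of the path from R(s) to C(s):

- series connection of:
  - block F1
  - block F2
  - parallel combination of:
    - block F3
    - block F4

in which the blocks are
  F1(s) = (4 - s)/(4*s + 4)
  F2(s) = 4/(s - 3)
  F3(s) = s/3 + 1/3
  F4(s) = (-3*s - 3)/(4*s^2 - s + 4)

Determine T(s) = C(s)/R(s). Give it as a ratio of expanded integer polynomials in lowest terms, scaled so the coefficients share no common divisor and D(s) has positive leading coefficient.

Reducing step by step:

1. reduce the parallel group F3, F4 -> (4*s^3 + 3*s^2 - 6*s - 5)/(12*s^2 - 3*s + 12)
2. reduce the series chain F1, F2, (F3+F4), giving the overall T(s)

Answer: (-4*s^3 + 17*s^2 + s - 20)/(12*s^3 - 39*s^2 + 21*s - 36)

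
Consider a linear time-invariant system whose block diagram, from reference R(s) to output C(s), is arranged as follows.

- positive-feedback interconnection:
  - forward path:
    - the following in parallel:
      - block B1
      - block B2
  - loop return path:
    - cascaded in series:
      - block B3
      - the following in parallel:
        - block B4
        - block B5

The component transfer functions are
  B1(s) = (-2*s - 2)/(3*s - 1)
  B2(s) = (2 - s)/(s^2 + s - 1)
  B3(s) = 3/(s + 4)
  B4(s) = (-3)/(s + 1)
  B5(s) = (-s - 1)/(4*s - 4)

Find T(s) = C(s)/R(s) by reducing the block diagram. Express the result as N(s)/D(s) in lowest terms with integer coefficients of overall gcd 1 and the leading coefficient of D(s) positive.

(1) add B1, B2 (parallel) -> (-2*s^3 - 7*s^2 + 7*s)/(3*s^3 + 2*s^2 - 4*s + 1)
(2) reduce the parallel group B4, B5 -> (-s^2 - 14*s + 11)/(4*s^2 - 4)
(3) cascade B3, (B4+B5) -> (-3*s^2 - 42*s + 33)/(4*s^3 + 16*s^2 - 4*s - 16)
(4) apply the feedback formula to (B1+B2), (B3*(B4+B5)); the result is T(s) itself (integer coefficients, no common factor, positive leading denominator coefficient)

Answer: (-8*s^6 - 60*s^5 - 76*s^4 + 172*s^3 + 84*s^2 - 112*s)/(12*s^6 + 50*s^5 - 101*s^4 - 323*s^3 + 525*s^2 - 171*s - 16)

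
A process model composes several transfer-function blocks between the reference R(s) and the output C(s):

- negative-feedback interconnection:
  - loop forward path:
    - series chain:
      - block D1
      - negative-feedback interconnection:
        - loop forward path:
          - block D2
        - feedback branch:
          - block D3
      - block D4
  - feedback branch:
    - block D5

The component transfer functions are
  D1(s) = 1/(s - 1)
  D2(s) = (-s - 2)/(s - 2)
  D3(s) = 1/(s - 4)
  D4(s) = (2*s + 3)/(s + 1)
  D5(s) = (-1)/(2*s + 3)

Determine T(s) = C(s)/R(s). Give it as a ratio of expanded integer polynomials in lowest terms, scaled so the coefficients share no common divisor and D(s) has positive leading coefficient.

(1) apply the feedback formula to D2, D3; result (-s^2 + 2*s + 8)/(s^2 - 7*s + 6)
(2) reduce the series chain D1, [D2/(1+D2*D3)], D4; result (-2*s^3 + s^2 + 22*s + 24)/(s^4 - 7*s^3 + 5*s^2 + 7*s - 6)
(3) feedback reduction of (D1*[D2/(1+D2*D3)]*D4), D5, giving the overall T(s)

Answer: (-2*s^3 + s^2 + 22*s + 24)/(s^4 - 7*s^3 + 6*s^2 + 5*s - 14)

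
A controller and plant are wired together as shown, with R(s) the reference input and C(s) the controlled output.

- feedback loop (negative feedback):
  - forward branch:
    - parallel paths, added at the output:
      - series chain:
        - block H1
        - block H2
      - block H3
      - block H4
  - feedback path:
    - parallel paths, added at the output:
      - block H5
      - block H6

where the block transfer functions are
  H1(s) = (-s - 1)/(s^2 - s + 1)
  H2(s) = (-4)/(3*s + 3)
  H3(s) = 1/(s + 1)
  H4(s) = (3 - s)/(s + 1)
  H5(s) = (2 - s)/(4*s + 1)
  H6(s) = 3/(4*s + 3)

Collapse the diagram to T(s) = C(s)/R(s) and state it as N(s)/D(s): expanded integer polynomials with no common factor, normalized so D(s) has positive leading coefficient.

First reduce the diagram to T(s).

(1) multiply H1, H2 (series): 4/(3*s^2 - 3*s + 3)
(2) reduce the parallel group (H1*H2), H3, H4: (-3*s^3 + 15*s^2 - 11*s + 16)/(3*s^3 + 3)
(3) parallel reduction of H5, H6: (-4*s^2 + 17*s + 9)/(16*s^2 + 16*s + 3)
(4) collapse the loop (((H1*H2)+H3+H4) forward, (H5+H6) return) - this is the overall T(s), already in the required normalized form

Answer: (-48*s^5 + 192*s^4 + 55*s^3 + 125*s^2 + 223*s + 48)/(60*s^5 - 63*s^4 + 281*s^3 - 68*s^2 + 221*s + 153)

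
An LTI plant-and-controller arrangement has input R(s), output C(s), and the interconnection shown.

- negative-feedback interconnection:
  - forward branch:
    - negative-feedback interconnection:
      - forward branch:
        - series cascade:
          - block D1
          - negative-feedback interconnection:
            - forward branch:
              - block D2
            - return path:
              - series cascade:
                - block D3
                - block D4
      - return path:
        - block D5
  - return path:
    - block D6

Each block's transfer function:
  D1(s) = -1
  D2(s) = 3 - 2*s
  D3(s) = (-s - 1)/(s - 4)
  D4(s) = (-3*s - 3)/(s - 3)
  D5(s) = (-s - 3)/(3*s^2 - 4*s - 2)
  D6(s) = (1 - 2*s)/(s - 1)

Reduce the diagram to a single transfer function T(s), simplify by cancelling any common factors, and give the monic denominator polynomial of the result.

The answer is s^6 - 79*s^5/15 + 427*s^4/30 - 119*s^3/5 + 304*s^2/15 - 169*s/30 - 1/5.

Reasoning:
Step 1. combine D3, D4 in series -> (3*s^2 + 6*s + 3)/(s^2 - 7*s + 12)
Step 2. reduce the feedback loop with forward D2 and return (D3*D4) -> (2*s^3 - 17*s^2 + 45*s - 36)/(6*s^3 + 2*s^2 - 5*s - 21)
Step 3. series reduction of D1, [D2/(1+D2*(D3*D4))] -> (-2*s^3 + 17*s^2 - 45*s + 36)/(6*s^3 + 2*s^2 - 5*s - 21)
Step 4. feedback reduction of (D1*[D2/(1+D2*(D3*D4))]), D5 -> (-6*s^5 + 59*s^4 - 199*s^3 + 254*s^2 - 54*s - 72)/(18*s^5 - 16*s^4 - 46*s^3 - 53*s^2 + 193*s - 66)
Step 5. feedback reduction of [(D1*[D2/(1+D2*(D3*D4))])/(1+(D1*[D2/(1+D2*(D3*D4))])*D5)], D6 -> (-6*s^6 + 65*s^5 - 258*s^4 + 453*s^3 - 308*s^2 - 18*s + 72)/(30*s^6 - 158*s^5 + 427*s^4 - 714*s^3 + 608*s^2 - 169*s - 6)
T(s) is the step-5 result (common factors already cancelled). Leading coefficient of the denominator: 30. Divide through by 30 for the monic polynomial.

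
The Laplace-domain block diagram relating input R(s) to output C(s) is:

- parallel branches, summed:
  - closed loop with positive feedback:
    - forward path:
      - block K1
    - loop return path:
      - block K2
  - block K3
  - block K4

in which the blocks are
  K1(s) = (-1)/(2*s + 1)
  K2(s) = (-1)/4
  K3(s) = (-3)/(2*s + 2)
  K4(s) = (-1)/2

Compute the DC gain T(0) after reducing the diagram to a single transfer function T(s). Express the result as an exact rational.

First reduce the diagram to T(s).

Step 1. reduce the feedback loop with forward K1 and return K2 gives (-4)/(8*s + 3)
Step 2. combine [K1/(1-K1*K2)], K3, K4 in parallel gives (-8*s^2 - 43*s - 20)/(16*s^2 + 22*s + 6)
DC gain: substitute s = 0 into T(s) from step 2: T(0) = -20/6 = -10/3.

Answer: -10/3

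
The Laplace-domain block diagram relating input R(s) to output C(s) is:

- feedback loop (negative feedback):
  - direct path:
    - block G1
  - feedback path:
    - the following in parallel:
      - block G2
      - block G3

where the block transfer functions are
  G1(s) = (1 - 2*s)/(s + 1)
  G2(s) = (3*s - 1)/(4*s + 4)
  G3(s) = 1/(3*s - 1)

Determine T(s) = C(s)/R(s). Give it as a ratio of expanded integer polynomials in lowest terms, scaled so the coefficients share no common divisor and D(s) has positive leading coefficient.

Answer: (24*s^3 + 4*s^2 - 16*s + 4)/(6*s^3 - 33*s^2 + 8*s - 1)

Working:
(1) reduce the parallel group G2, G3, giving (9*s^2 - 2*s + 5)/(12*s^2 + 8*s - 4)
(2) apply the feedback formula to G1, (G2+G3) - this is the overall T(s), already in the required normalized form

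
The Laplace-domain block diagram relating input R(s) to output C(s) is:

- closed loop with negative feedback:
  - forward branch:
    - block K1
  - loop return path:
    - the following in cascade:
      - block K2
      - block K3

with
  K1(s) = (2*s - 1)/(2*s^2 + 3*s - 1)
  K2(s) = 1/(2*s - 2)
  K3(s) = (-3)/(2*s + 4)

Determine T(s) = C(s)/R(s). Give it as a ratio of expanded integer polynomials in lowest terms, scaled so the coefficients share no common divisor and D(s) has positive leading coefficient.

(1) combine K2, K3 in series = (-3)/(4*s^2 + 4*s - 8)
(2) close the feedback loop around K1, (K2*K3) - this is the overall T(s), already in the required normalized form

Therefore the answer is (8*s^3 + 4*s^2 - 20*s + 8)/(8*s^4 + 20*s^3 - 8*s^2 - 34*s + 11).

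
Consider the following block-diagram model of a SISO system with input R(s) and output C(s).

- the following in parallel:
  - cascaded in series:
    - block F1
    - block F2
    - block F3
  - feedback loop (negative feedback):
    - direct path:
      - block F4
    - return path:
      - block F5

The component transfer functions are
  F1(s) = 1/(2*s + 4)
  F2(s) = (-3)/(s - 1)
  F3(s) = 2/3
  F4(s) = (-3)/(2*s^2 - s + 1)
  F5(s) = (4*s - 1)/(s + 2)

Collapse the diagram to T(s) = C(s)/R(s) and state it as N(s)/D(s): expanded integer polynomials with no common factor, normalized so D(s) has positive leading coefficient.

The answer is (-5*s^3 - 12*s^2 + 13*s + 7)/(2*s^5 + 5*s^4 - 14*s^3 - 14*s^2 + 31*s - 10).

Reasoning:
(1) cascade F1, F2, F3; result (-1)/(s^2 + s - 2)
(2) collapse the loop (F4 forward, F5 return); result (-3*s - 6)/(2*s^3 + 3*s^2 - 13*s + 5)
(3) reduce the parallel group (F1*F2*F3), [F4/(1+F4*F5)], which is the overall transfer function T(s) = C(s)/R(s) in lowest terms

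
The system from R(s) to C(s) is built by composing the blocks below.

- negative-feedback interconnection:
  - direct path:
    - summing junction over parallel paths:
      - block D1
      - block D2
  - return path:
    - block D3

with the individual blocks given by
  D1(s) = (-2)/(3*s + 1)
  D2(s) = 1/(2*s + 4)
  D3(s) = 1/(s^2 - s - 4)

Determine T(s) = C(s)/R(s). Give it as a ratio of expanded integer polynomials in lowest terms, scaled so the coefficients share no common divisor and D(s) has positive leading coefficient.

Answer: (-s^3 - 6*s^2 + 11*s + 28)/(6*s^4 + 8*s^3 - 34*s^2 - 61*s - 23)

Working:
Step 1. combine D1, D2 in parallel: (-s - 7)/(6*s^2 + 14*s + 4)
Step 2. apply the feedback formula to (D1+D2), D3; the result is T(s) itself (integer coefficients, no common factor, positive leading denominator coefficient)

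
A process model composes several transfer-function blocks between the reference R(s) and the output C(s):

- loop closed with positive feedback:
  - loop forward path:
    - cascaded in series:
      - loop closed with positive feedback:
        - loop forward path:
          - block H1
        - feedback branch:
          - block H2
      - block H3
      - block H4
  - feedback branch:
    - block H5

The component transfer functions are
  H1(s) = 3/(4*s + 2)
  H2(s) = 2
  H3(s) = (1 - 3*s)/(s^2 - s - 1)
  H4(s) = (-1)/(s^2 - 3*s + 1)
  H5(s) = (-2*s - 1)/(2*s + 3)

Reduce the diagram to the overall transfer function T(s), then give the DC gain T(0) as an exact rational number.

1. reduce the feedback loop with forward H1 and return H2 -> 3/(4*s - 4)
2. multiply [H1/(1-H1*H2)], H3, H4 (series) -> (9*s - 3)/(4*s^5 - 20*s^4 + 28*s^3 - 4*s^2 - 12*s + 4)
3. feedback reduction of ([H1/(1-H1*H2)]*H3*H4), H5 -> (18*s^2 + 21*s - 9)/(8*s^6 - 28*s^5 - 4*s^4 + 76*s^3 - 18*s^2 - 25*s + 9)
Evaluating the step-3 result (the overall T(s)) at s = 0 gives T(0) = -9/9 = -1.

Therefore the answer is -1.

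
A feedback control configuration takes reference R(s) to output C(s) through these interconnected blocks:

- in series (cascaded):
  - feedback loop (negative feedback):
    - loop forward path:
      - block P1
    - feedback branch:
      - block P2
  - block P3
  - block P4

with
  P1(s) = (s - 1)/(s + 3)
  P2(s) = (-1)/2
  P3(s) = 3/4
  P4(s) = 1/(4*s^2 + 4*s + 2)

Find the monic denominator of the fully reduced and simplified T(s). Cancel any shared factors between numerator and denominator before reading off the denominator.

Step 1: feedback reduction of P1, P2; result (2*s - 2)/(s + 7)
Step 2: combine [P1/(1+P1*P2)], P3, P4 in series; result (3*s - 3)/(8*s^3 + 64*s^2 + 60*s + 28)
No further cancellation is possible in the step-2 result, so that is T(s). Its denominator becomes monic after dividing by the leading coefficient 8.

Answer: s^3 + 8*s^2 + 15*s/2 + 7/2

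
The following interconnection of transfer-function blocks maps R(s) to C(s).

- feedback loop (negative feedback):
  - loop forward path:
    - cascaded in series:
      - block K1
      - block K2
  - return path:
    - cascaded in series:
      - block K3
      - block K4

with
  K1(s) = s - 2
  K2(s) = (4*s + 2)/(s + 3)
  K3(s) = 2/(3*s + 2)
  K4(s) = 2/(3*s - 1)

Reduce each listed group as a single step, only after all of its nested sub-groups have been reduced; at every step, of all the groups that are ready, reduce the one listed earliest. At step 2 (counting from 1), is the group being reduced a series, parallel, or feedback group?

Answer: series

Working:
(1) reduce the series chain K1, K2
(2) reduce the series chain K3, K4
(3) close the feedback loop around (K1*K2), (K3*K4)
The group at step 2 is a series group.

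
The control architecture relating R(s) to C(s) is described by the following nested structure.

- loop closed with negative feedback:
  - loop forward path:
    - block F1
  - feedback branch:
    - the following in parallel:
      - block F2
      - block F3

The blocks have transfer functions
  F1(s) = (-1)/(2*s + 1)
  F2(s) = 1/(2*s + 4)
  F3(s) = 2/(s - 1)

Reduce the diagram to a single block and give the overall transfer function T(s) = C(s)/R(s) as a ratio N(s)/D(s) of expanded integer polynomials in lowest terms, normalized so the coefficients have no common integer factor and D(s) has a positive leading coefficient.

1. combine F2, F3 in parallel, giving (5*s + 7)/(2*s^2 + 2*s - 4)
2. close the feedback loop around F1, (F2+F3), which is the overall transfer function T(s) = C(s)/R(s) in lowest terms

Therefore the answer is (-2*s^2 - 2*s + 4)/(4*s^3 + 6*s^2 - 11*s - 11).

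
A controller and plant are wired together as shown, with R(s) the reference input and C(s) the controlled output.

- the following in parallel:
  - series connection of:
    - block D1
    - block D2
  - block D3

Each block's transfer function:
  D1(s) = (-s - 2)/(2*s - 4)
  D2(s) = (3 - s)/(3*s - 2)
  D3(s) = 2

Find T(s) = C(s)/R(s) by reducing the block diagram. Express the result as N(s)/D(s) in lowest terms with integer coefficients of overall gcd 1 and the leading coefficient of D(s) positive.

First reduce the diagram to T(s).

Step 1. series reduction of D1, D2 = (s^2 - s - 6)/(6*s^2 - 16*s + 8)
Step 2. add (D1*D2), D3 (parallel), which is the overall transfer function T(s) = C(s)/R(s) in lowest terms

Answer: (13*s^2 - 33*s + 10)/(6*s^2 - 16*s + 8)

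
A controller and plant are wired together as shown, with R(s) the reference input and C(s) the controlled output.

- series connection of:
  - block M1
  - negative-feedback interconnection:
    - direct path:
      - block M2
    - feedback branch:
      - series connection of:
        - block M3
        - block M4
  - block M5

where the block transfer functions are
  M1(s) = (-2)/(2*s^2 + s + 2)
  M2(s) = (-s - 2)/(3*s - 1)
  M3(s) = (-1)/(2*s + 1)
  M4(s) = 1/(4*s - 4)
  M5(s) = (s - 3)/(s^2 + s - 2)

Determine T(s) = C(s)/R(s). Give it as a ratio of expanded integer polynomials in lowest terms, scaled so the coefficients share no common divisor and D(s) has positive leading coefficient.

The answer is (16*s^2 - 40*s - 24)/(48*s^5 - 16*s^4 + 14*s^3 - 35*s^2 - 8*s + 12).

Reasoning:
(1) multiply M3, M4 (series); result (-1)/(8*s^2 - 4*s - 4)
(2) apply the feedback formula to M2, (M3*M4); result (-8*s^3 - 12*s^2 + 12*s + 8)/(24*s^3 - 20*s^2 - 7*s + 6)
(3) cascade M1, [M2/(1+M2*(M3*M4))], M5, giving the overall T(s)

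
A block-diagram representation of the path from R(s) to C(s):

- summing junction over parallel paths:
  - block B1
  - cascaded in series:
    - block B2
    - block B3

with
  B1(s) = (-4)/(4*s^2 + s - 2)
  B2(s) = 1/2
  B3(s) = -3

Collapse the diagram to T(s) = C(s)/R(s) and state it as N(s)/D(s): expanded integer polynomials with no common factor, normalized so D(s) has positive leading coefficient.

First reduce the diagram to T(s).

Step 1: reduce the series chain B2, B3 gives (-3)/2
Step 2: combine B1, (B2*B3) in parallel: this yields T(s), and no further normalization is needed

Answer: (-12*s^2 - 3*s - 2)/(8*s^2 + 2*s - 4)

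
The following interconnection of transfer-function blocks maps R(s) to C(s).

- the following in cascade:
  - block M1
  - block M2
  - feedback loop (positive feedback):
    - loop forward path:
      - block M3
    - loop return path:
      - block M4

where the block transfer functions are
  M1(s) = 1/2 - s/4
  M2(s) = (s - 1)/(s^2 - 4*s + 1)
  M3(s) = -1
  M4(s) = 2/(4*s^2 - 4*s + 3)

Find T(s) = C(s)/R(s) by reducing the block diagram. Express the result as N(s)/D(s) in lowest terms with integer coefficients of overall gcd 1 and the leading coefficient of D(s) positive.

Step 1 - reduce the feedback loop with forward M3 and return M4 -> (-4*s^2 + 4*s - 3)/(4*s^2 - 4*s + 5)
Step 2 - multiply M1, M2, [M3/(1-M3*M4)] (series): this yields T(s), and no further normalization is needed

Final answer: (4*s^4 - 16*s^3 + 23*s^2 - 17*s + 6)/(16*s^4 - 80*s^3 + 100*s^2 - 96*s + 20)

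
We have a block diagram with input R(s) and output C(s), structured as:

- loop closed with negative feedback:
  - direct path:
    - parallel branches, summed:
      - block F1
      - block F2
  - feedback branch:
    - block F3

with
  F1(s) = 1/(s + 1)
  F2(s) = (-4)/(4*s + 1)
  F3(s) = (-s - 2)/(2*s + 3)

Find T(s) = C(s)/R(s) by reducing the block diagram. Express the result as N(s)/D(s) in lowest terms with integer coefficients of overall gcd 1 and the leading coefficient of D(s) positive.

Answer: (-6*s - 9)/(8*s^3 + 22*s^2 + 20*s + 9)

Working:
[1] sum the parallel branches F1, F2 gives (-3)/(4*s^2 + 5*s + 1)
[2] feedback reduction of (F1+F2), F3; the result is T(s) itself (integer coefficients, no common factor, positive leading denominator coefficient)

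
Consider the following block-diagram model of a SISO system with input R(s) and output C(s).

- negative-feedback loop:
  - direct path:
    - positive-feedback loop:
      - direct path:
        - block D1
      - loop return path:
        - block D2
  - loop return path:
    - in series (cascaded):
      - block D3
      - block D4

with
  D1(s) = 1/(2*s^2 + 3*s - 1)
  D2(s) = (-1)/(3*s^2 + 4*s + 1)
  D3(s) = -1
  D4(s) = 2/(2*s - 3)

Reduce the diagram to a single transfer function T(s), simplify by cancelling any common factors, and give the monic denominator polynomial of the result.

Step 1: close the feedback loop around D1, D2, giving (3*s^2 + 4*s + 1)/(6*s^4 + 17*s^3 + 11*s^2 - s)
Step 2: multiply D3, D4 (series), giving (-2)/(2*s - 3)
Step 3: collapse the loop ([D1/(1-D1*D2)] forward, (D3*D4) return), giving (6*s^3 - s^2 - 10*s - 3)/(12*s^5 + 16*s^4 - 29*s^3 - 41*s^2 - 5*s - 2)
No further cancellation is possible in the step-3 result, so that is T(s). Its denominator becomes monic after dividing by the leading coefficient 12.

Hence the answer: s^5 + 4*s^4/3 - 29*s^3/12 - 41*s^2/12 - 5*s/12 - 1/6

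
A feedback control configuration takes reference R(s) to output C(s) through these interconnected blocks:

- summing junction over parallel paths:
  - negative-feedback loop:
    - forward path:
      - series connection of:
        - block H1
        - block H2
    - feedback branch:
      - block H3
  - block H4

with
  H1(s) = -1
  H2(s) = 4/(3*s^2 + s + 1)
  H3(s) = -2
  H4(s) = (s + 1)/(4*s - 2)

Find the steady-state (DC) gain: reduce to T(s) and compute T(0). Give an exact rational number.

Step 1: series reduction of H1, H2 -> (-4)/(3*s^2 + s + 1)
Step 2: collapse the loop ((H1*H2) forward, H3 return) -> (-4)/(3*s^2 + s + 9)
Step 3: combine [(H1*H2)/(1+(H1*H2)*H3)], H4 in parallel -> (3*s^3 + 4*s^2 - 6*s + 17)/(12*s^3 - 2*s^2 + 34*s - 18)
Evaluating the step-3 result (the overall T(s)) at s = 0 gives T(0) = 17/(-18) = -17/18.

Hence the answer: -17/18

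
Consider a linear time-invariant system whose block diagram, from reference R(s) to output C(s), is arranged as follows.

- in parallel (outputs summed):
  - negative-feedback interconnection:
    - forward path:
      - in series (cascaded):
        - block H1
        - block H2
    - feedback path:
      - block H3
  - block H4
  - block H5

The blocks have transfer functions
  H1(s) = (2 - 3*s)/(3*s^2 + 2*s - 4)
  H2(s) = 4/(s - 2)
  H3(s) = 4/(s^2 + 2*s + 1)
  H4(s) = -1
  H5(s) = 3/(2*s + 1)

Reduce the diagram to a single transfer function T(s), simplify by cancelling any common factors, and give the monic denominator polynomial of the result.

First reduce the diagram to T(s).

(1) reduce the series chain H1, H2 = (8 - 12*s)/(3*s^3 - 4*s^2 - 8*s + 8)
(2) reduce the feedback loop with forward (H1*H2) and return H3 = (-12*s^3 - 16*s^2 + 4*s + 8)/(3*s^5 + 2*s^4 - 13*s^3 - 12*s^2 - 40*s + 40)
(3) sum the parallel branches [(H1*H2)/(1+(H1*H2)*H3)], H4, H5 = (-6*s^6 + 2*s^5 + 6*s^4 - 46*s^3 + 48*s^2 - 140*s + 88)/(6*s^6 + 7*s^5 - 24*s^4 - 37*s^3 - 92*s^2 + 40*s + 40)
Step 3 gives the fully reduced T(s), with no common factor left to cancel. The denominator's leading coefficient is 6, so divide each of its coefficients by 6 to get the monic form.

Answer: s^6 + 7*s^5/6 - 4*s^4 - 37*s^3/6 - 46*s^2/3 + 20*s/3 + 20/3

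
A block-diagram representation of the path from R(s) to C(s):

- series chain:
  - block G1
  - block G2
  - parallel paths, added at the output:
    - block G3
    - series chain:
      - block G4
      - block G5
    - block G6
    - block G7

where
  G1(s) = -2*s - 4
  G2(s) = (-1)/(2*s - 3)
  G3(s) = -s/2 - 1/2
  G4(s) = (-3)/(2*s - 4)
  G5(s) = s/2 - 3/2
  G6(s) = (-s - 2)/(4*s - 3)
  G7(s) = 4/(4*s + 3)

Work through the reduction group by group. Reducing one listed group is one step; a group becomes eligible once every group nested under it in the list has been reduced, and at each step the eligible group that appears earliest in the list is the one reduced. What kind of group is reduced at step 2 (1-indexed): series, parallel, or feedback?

Answer: parallel

Working:
(1) combine G4, G5 in series
(2) add G3, (G4*G5), G6, G7 (parallel)
(3) combine G1, G2, (G3+(G4*G5)+G6+G7) in series
So the answer for step 2 is parallel.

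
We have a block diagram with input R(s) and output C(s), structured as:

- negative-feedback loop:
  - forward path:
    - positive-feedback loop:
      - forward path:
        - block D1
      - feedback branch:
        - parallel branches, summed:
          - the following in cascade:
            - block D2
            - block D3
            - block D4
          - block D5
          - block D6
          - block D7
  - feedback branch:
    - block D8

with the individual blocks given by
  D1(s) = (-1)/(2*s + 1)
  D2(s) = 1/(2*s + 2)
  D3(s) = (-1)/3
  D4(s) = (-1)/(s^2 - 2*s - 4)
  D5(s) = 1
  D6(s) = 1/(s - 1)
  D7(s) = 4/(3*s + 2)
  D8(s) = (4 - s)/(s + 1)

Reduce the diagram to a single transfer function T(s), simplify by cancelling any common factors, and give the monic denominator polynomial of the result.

The answer is s^6 + s^5/6 - 29*s^4/3 - 13*s^3/2 + 27*s^2/4 + 47*s/36 - 25/18.

Reasoning:
[1] multiply D2, D3, D4 (series): 1/(6*s^3 - 6*s^2 - 36*s - 24)
[2] reduce the parallel group (D2*D3*D4), D5, D6, D7: (18*s^5 + 18*s^4 - 168*s^3 - 261*s^2 - s + 94)/(18*s^5 - 24*s^4 - 114*s^3 - 24*s^2 + 96*s + 48)
[3] close the feedback loop around D1, ((D2*D3*D4)+D5+D6+D7): (-18*s^5 + 24*s^4 + 114*s^3 + 24*s^2 - 96*s - 48)/(36*s^6 - 12*s^5 - 234*s^4 - 330*s^3 - 93*s^2 + 191*s + 142)
[4] feedback reduction of [D1/(1-D1*((D2*D3*D4)+D5+D6+D7))], D8: (-18*s^5 + 24*s^4 + 114*s^3 + 24*s^2 - 96*s - 48)/(36*s^6 + 6*s^5 - 348*s^4 - 234*s^3 + 243*s^2 + 47*s - 50)
That last expression is T(s), already simplified. Scaling its denominator by 1/36 (the reciprocal of the leading coefficient) yields the monic denominator.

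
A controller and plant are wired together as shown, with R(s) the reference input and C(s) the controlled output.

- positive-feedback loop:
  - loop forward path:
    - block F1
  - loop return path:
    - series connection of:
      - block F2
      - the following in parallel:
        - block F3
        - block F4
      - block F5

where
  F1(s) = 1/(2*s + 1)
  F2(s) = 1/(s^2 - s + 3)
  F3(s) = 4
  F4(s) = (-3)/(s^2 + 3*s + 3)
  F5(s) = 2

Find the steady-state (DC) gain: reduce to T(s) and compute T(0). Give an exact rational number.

First reduce the diagram to T(s).

(1) parallel reduction of F3, F4: (4*s^2 + 12*s + 9)/(s^2 + 3*s + 3)
(2) reduce the series chain F2, (F3+F4), F5: (8*s^2 + 24*s + 18)/(s^4 + 2*s^3 + 3*s^2 + 6*s + 9)
(3) close the feedback loop around F1, (F2*(F3+F4)*F5): (s^4 + 2*s^3 + 3*s^2 + 6*s + 9)/(2*s^5 + 5*s^4 + 8*s^3 + 7*s^2 - 9)
DC gain: substitute s = 0 into T(s) from step 3: T(0) = 9/(-9) = -1.

Answer: -1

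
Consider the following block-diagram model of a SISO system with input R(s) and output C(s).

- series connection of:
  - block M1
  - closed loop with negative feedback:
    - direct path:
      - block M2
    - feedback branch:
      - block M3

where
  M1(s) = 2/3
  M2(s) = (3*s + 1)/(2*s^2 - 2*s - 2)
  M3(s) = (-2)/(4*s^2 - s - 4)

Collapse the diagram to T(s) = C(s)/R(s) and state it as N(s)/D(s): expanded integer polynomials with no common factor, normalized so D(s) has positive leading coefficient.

1. apply the feedback formula to M2, M3, giving (12*s^3 + s^2 - 13*s - 4)/(8*s^4 - 10*s^3 - 14*s^2 + 4*s + 6)
2. reduce the series chain M1, [M2/(1+M2*M3)], which is the overall transfer function T(s) = C(s)/R(s) in lowest terms

Hence the answer: (12*s^3 + s^2 - 13*s - 4)/(12*s^4 - 15*s^3 - 21*s^2 + 6*s + 9)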